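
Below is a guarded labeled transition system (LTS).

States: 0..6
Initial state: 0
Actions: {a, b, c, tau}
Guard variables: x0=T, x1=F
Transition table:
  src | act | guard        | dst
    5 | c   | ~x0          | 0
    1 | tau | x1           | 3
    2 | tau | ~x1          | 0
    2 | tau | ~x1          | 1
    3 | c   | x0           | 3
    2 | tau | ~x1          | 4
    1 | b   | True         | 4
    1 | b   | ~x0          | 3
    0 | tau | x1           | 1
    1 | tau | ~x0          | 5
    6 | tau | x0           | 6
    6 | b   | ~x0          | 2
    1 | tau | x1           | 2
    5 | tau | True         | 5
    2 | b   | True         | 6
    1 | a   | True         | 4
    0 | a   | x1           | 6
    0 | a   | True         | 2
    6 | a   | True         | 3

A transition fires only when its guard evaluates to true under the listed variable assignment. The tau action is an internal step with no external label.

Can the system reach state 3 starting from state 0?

Guard filter leaves 11 enabled edge(s).
Layer 0: {0}
Layer 1: {2}  total {0,2}
Layer 2: {1,4,6}  total {0,1,2,4,6}
Layer 3: {3}  total {0,1,2,3,4,6}
Reach set: {0,1,2,3,4,6}
witness 3: a·b·a

Answer: REACHABLE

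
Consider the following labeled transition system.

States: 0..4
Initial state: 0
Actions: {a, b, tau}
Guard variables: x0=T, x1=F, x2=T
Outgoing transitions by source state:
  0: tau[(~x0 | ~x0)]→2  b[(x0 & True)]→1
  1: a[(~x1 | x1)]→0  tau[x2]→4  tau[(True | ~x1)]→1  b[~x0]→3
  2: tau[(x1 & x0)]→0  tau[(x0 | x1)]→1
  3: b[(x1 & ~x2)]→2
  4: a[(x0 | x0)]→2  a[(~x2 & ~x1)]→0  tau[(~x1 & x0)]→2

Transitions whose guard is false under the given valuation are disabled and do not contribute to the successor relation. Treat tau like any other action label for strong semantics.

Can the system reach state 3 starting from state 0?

Answer: UNREACHABLE

Working:
Guard filter leaves 7 enabled edge(s).
Layer 0: {0}
Layer 1: {1}  cumulative {0,1}
Layer 2: {4}  cumulative {0,1,4}
Layer 3: {2}  cumulative {0,1,2,4}
Reach set: {0,1,2,4}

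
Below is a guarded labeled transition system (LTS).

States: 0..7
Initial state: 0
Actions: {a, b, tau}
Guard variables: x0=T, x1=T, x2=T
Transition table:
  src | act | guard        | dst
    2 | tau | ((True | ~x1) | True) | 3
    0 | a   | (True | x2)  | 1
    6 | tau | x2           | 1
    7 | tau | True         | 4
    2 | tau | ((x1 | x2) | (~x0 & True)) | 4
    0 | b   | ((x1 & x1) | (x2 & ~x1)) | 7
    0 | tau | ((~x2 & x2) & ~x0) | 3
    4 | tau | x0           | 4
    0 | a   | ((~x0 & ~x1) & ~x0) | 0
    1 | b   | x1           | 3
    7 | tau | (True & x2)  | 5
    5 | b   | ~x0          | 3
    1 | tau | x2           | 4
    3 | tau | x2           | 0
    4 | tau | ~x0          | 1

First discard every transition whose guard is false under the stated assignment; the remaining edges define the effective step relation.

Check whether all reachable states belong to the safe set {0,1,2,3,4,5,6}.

Allowed set {0,1,2,3,4,5,6}
Reach set: {0,1,3,4,5,7}
  0: ✓
  1: ✓
  3: ✓
  4: ✓
  5: ✓
  7: ✗ unsafe
counterexample path to 7: b

Answer: INVARIANT VIOLATED at state 7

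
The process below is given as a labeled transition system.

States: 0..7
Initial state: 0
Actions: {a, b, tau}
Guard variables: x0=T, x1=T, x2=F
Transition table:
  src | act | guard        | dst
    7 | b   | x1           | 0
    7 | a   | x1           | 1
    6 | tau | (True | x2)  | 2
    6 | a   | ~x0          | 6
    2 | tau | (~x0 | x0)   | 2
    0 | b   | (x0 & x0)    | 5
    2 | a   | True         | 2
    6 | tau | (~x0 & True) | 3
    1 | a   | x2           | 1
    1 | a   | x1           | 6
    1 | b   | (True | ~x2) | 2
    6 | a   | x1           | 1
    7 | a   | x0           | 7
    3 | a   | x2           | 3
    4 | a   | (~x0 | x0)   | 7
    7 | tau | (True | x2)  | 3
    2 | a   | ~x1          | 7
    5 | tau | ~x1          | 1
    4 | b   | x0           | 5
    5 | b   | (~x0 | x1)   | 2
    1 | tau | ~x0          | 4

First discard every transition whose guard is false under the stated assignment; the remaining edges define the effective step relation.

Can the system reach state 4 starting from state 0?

Answer: UNREACHABLE

Analysis:
Guard filter leaves 14 enabled edge(s).
Layer 0: {0}
Layer 1: {5}  total {0,5}
Layer 2: {2}  total {0,2,5}
Reach set: {0,2,5}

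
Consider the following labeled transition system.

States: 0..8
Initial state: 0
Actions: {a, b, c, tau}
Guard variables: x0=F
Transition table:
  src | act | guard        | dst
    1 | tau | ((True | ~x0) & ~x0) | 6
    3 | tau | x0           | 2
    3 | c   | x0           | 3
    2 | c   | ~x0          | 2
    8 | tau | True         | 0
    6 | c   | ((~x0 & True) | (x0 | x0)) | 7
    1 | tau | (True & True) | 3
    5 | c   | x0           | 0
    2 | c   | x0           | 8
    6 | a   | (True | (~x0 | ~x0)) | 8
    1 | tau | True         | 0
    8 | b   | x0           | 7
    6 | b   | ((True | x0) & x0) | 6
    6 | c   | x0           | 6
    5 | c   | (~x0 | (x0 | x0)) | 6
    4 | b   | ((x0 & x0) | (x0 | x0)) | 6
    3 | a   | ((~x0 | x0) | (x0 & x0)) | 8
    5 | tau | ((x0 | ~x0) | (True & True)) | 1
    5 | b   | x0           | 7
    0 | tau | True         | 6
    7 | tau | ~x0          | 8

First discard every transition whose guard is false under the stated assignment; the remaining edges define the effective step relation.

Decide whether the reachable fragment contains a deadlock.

Reach set: {0,6,7,8}
  0: tau→6  [1 exit(s)]
  6: a→8  c→7  [2 exit(s)]
  7: tau→8  [1 exit(s)]
  8: tau→0  [1 exit(s)]

Answer: DEADLOCK-FREE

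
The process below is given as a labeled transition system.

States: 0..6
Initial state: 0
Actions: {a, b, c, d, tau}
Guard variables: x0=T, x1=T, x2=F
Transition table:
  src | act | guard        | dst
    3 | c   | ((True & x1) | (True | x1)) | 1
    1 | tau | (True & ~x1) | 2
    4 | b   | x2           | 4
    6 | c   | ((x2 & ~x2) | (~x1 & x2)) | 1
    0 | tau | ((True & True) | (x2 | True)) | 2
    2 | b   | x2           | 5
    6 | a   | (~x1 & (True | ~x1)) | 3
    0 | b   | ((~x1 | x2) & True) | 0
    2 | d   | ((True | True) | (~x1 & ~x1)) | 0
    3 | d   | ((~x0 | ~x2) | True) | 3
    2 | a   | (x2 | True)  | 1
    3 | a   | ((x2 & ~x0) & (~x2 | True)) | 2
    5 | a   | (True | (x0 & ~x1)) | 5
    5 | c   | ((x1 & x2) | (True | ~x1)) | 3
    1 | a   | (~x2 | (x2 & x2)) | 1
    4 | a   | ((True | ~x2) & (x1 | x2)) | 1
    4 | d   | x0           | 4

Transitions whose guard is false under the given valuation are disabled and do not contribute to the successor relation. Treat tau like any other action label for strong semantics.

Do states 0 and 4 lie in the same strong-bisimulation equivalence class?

Answer: NOT BISIMILAR

Working:
Compute ~ classes (split until stable):
  round 0: {{0,1,2,3,4,5,6}}
  round 1: {{0},{1},{2,4},{3},{5},{6}}
  round 2: {{0},{1},{2},{3},{4},{5},{6}}
7 equivalence class(es) (converged in 3)
[0]={0}  [4]={4}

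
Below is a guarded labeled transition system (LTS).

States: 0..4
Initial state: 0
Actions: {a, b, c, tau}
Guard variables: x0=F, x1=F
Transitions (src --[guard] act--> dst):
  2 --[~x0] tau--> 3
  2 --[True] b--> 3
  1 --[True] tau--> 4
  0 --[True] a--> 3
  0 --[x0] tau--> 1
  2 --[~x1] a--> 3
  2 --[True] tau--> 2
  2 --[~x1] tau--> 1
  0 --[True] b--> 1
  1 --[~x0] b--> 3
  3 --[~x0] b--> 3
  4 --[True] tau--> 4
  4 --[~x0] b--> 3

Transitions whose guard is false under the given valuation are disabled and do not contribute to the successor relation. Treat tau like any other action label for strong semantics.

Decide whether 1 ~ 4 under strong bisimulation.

Bisimulation quotient by refinement:
  π0 = {{0,1,2,3,4}}
  π1 = {{0},{1,4},{2},{3}}
Fixed point at round 2; 4 class(es).
1∈{1,4}, 4∈{1,4}

Answer: BISIMILAR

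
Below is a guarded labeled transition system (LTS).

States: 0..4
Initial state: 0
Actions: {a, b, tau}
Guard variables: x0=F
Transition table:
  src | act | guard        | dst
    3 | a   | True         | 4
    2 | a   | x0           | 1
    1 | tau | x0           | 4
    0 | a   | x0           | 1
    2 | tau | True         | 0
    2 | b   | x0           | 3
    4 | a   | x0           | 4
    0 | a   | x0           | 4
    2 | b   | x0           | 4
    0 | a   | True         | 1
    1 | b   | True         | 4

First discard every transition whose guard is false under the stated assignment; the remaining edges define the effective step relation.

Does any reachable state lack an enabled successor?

Answer: DEADLOCK at state 4

Analysis:
R = {0,1,4}
  0: a→1  [deg 1]
  1: b→4  [deg 1]
  4: ∅  [STUCK]
witness 4: a·b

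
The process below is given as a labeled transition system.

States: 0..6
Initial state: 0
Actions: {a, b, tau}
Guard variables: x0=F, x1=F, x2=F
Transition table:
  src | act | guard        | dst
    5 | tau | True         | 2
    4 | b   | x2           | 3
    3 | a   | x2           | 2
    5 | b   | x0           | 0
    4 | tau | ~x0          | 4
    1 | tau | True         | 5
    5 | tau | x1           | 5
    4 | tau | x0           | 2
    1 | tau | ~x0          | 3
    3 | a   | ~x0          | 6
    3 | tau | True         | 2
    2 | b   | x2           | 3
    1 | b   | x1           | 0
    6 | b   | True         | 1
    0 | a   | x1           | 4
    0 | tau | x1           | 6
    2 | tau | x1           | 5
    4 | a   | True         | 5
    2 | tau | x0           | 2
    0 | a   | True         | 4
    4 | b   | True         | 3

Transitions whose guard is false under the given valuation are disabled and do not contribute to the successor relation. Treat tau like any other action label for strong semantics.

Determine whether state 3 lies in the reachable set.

Answer: REACHABLE

Trace:
After dropping false guards: 10 live edges.
L0 = {0}
L1 = {4}  cumulative {0,4}
L2 = {3,5}  cumulative {0,3,4,5}
L3 = {2,6}  cumulative {0,2,3,4,5,6}
L4 = {1}  cumulative {0,1,2,3,4,5,6}
R = {0,1,2,3,4,5,6}
Path to 3: a·b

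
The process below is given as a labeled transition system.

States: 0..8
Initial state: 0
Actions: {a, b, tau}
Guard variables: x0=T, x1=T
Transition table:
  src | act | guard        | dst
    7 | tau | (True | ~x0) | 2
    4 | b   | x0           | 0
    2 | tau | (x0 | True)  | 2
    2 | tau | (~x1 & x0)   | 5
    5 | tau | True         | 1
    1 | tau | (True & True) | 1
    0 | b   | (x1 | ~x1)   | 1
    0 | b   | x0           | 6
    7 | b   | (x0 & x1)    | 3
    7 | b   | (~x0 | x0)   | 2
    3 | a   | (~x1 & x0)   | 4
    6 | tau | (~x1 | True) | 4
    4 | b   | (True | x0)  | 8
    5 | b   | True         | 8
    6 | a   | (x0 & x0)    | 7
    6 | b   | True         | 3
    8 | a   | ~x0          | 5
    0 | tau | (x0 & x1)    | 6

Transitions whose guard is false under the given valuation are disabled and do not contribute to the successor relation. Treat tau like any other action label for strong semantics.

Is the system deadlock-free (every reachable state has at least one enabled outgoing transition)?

R = {0,1,2,3,4,6,7,8}
  0: b→1  b→6  tau→6  [3 exit(s)]
  1: tau→1  [1 exit(s)]
  2: tau→2  [1 exit(s)]
  3: ∅  [STUCK]
  4: b→0  b→8  [2 exit(s)]
  6: a→7  b→3  tau→4  [3 exit(s)]
  7: b→2  b→3  tau→2  [3 exit(s)]
  8: ∅  [STUCK]
Path to 3: b·b

Answer: DEADLOCK at state 3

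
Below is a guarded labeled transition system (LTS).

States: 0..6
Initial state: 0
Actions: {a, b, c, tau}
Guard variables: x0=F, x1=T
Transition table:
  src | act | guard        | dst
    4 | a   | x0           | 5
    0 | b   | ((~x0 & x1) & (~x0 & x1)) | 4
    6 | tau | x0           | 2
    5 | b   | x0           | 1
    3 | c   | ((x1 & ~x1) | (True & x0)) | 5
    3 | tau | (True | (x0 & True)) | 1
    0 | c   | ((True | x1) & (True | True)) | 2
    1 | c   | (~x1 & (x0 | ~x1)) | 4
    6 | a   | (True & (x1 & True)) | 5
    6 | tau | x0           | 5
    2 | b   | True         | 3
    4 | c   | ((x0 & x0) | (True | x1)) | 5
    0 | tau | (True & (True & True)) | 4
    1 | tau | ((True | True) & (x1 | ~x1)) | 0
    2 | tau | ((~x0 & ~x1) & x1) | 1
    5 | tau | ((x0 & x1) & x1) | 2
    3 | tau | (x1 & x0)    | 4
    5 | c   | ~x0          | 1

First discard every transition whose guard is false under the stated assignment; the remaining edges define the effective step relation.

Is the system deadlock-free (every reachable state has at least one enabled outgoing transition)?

Answer: DEADLOCK-FREE

Working:
R = {0,1,2,3,4,5}
  0: b→4  c→2  tau→4  [3 out]
  1: tau→0  [1 out]
  2: b→3  [1 out]
  3: tau→1  [1 out]
  4: c→5  [1 out]
  5: c→1  [1 out]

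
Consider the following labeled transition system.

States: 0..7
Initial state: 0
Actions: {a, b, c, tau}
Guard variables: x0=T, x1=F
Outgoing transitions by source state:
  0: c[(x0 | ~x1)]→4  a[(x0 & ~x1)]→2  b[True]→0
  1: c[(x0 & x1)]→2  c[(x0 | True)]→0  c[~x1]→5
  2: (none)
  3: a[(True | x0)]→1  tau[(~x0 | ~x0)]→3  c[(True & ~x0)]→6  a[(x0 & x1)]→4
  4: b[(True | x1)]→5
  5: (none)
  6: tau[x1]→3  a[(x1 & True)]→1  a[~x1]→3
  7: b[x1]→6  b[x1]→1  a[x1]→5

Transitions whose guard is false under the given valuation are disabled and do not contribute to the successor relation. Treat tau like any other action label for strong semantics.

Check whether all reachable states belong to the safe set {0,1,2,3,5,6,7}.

Answer: INVARIANT VIOLATED at state 4

Trace:
Safe = {0,1,2,3,5,6,7}
R = {0,2,4,5}
  0: safe
  2: safe
  4: outside
  5: safe
reach 4 via c — violates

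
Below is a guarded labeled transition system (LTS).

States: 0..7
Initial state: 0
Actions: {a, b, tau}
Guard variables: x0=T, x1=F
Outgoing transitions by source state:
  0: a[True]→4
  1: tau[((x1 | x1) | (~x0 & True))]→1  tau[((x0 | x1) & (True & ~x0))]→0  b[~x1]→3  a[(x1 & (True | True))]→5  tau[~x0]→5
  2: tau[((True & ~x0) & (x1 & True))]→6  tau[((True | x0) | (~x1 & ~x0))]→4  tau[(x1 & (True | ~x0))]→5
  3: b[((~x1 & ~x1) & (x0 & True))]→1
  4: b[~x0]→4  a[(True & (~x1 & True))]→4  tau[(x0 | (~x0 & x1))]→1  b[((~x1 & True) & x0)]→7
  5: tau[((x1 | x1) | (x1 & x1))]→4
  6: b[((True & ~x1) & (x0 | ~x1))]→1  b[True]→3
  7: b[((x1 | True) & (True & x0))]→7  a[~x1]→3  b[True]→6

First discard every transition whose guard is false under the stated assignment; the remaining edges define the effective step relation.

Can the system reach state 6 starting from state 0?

Answer: REACHABLE

Trace:
12 transition(s) survive guard evaluation.
L0 = {0}
L1 = {4}  cumulative {0,4}
L2 = {1,7}  cumulative {0,1,4,7}
L3 = {3,6}  cumulative {0,1,3,4,6,7}
R = {0,1,3,4,6,7}
trace reaching 6: a·b·b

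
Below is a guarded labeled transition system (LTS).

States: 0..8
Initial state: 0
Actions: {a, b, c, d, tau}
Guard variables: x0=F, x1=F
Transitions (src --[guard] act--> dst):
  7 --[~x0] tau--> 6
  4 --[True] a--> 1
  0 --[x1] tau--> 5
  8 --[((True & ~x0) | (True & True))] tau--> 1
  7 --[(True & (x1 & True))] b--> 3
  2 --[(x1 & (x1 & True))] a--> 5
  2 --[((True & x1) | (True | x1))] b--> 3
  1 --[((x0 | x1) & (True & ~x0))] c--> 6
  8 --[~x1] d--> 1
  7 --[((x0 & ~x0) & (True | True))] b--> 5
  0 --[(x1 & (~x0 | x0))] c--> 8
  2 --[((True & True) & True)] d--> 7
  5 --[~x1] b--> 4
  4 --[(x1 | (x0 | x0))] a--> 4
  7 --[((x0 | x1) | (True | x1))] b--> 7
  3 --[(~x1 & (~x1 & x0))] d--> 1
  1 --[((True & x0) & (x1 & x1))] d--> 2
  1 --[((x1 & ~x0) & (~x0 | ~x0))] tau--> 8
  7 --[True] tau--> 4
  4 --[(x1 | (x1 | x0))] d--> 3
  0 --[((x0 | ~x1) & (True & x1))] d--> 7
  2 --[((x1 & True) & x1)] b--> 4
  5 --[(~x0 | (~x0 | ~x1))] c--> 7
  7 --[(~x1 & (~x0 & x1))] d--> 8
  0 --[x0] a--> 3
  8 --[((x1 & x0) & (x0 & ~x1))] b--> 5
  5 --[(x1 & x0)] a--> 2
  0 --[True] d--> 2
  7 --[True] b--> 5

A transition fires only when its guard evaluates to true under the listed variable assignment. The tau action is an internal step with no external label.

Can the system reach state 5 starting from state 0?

12 transition(s) survive guard evaluation.
L0 = {0}
L1 = {2}  cumulative {0,2}
L2 = {3,7}  cumulative {0,2,3,7}
L3 = {4,5,6}  cumulative {0,2,3,4,5,6,7}
L4 = {1}  cumulative {0,1,2,3,4,5,6,7}
Reach set: {0,1,2,3,4,5,6,7}
Path to 5: d·d·b

Answer: REACHABLE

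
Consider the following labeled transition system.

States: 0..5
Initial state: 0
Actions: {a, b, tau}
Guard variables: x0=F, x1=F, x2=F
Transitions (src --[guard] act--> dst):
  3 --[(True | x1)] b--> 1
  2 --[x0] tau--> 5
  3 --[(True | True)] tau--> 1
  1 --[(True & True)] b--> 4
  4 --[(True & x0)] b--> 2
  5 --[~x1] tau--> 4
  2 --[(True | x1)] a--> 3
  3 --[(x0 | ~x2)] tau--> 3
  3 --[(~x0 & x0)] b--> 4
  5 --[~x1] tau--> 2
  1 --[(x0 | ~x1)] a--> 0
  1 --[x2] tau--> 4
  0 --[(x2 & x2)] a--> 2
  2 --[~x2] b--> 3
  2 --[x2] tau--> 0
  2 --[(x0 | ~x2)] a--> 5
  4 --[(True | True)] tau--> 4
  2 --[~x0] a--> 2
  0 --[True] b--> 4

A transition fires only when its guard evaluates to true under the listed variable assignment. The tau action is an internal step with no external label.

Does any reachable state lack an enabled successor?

Answer: DEADLOCK-FREE

Trace:
R = {0,4}
  0: b→4  [1 out]
  4: tau→4  [1 out]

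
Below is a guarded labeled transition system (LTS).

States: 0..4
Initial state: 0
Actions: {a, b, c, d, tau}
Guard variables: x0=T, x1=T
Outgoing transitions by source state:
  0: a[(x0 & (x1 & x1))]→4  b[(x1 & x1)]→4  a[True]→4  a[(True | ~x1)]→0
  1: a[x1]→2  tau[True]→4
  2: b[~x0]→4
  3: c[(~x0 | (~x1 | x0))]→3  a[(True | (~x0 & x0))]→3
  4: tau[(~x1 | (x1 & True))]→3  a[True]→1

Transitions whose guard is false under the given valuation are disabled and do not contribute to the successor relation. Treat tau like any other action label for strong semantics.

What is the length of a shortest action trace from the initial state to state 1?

Answer: 2

Trace:
Layered search for 1:
  depth 0: {0}
  depth 1: {4}
  depth 2: {1,3}
first hit 1 at d=2 via a·a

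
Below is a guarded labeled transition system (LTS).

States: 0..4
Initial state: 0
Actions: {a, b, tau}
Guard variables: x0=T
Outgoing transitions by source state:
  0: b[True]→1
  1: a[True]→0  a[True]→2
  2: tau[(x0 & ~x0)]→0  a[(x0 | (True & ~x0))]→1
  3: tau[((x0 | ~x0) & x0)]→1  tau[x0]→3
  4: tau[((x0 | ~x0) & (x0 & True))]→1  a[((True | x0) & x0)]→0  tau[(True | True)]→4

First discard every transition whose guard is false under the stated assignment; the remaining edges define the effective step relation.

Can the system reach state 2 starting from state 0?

Answer: REACHABLE

Analysis:
After dropping false guards: 9 live edges.
L0 = {0}
L1 = {1}  now seen {0,1}
L2 = {2}  now seen {0,1,2}
Reach set: {0,1,2}
witness 2: b·a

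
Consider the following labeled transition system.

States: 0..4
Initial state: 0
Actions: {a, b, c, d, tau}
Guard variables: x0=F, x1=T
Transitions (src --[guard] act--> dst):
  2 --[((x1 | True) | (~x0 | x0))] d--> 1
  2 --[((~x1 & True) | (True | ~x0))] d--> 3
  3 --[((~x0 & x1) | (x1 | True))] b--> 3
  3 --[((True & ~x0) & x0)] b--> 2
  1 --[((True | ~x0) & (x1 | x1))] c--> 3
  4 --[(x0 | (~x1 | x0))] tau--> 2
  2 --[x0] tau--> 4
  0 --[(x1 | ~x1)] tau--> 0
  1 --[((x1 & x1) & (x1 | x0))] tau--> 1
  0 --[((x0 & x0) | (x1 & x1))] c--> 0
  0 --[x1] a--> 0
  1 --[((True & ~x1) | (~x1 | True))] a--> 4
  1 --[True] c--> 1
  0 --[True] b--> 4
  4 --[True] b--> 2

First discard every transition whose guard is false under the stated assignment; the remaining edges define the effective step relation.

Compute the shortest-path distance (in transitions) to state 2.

Answer: 2

Working:
Breadth-first toward 2:
  Layer 0: {0}
  Layer 1: {4}
  Layer 2: {2}
2 enters at depth 2; path b·b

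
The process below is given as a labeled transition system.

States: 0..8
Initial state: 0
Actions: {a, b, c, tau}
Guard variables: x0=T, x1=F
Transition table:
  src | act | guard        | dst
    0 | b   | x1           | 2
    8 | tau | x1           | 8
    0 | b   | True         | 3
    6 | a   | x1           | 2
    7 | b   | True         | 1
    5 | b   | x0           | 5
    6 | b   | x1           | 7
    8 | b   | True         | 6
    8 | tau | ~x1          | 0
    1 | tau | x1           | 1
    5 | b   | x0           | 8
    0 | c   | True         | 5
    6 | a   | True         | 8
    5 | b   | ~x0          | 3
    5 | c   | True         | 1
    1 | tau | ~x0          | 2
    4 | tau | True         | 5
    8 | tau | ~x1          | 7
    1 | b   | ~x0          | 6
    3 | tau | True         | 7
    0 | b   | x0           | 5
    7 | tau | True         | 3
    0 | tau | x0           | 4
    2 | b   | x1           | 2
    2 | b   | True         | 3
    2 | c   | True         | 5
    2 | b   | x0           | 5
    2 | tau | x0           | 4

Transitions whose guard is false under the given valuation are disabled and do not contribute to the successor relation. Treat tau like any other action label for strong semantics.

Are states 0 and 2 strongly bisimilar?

Answer: BISIMILAR

Working:
Refine partition for ~:
  P[0] = {{0,1,2,3,4,5,6,7,8}}
  P[1] = {{0,2},{1},{3,4},{5},{6},{7,8}}
  P[2] = {{0,2},{1},{3},{4},{5},{6},{7},{8}}
stable after 3 split(s): 8 block(s)
class of 0: {0,2}; class of 2: {0,2}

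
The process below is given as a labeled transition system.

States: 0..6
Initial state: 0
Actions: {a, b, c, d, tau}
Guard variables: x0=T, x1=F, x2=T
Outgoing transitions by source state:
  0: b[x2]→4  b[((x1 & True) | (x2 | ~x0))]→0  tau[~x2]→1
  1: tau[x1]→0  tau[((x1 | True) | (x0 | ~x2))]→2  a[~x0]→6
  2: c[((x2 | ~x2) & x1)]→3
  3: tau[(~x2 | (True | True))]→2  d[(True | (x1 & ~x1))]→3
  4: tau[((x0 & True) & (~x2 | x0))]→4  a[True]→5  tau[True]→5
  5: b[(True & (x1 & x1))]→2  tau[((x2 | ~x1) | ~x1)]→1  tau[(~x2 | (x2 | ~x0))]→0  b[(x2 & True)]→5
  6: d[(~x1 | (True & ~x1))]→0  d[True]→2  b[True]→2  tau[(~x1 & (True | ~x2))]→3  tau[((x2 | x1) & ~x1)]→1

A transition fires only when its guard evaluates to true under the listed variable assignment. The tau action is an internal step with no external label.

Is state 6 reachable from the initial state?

Answer: UNREACHABLE

Working:
Guard filter leaves 16 enabled edge(s).
L0 = {0}
L1 = {4}  cumulative {0,4}
L2 = {5}  cumulative {0,4,5}
L3 = {1}  cumulative {0,1,4,5}
L4 = {2}  cumulative {0,1,2,4,5}
Reach set: {0,1,2,4,5}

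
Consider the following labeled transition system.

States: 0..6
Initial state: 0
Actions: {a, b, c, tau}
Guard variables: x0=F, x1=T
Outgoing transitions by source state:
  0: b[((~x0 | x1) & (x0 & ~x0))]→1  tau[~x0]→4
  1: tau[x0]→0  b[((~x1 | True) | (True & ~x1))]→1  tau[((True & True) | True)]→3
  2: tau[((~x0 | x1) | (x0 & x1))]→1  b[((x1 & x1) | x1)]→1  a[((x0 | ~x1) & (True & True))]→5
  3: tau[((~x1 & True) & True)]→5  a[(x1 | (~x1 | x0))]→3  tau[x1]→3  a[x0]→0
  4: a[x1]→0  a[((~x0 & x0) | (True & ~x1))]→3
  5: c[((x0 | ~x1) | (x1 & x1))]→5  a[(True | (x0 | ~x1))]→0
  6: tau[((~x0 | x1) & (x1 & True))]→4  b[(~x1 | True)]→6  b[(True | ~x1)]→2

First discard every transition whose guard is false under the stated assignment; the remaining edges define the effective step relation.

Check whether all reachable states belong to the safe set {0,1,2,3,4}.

Inv-set: {0,1,2,3,4}
R = {0,4}
  0: safe
  4: safe

Answer: INVARIANT HOLDS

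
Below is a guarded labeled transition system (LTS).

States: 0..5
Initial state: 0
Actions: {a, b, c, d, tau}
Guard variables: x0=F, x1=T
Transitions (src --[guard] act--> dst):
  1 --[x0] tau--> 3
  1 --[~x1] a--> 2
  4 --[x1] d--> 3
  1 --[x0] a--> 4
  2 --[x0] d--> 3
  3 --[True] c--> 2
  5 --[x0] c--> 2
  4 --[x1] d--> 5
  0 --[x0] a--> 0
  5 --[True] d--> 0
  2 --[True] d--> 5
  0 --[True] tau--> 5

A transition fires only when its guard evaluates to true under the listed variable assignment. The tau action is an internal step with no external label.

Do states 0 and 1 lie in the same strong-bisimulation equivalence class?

Bisimulation quotient by refinement:
  π0 = {{0,1,2,3,4,5}}
  π1 = {{0},{1},{2,4,5},{3}}
  π2 = {{0},{1},{2},{3},{4},{5}}
Fixed point at round 3; 6 class(es).
[0]={0}  [1]={1}

Answer: NOT BISIMILAR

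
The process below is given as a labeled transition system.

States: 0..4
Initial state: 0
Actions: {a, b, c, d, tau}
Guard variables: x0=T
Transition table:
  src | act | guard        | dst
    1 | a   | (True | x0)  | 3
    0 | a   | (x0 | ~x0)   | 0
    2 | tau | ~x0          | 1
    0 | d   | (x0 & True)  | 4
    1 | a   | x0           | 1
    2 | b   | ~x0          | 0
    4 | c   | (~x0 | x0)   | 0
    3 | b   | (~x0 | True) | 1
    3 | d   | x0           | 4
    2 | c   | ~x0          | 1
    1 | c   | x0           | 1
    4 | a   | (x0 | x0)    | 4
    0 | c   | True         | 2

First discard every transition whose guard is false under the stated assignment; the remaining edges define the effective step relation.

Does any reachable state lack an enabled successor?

Reach set: {0,2,4}
  0: a→0  c→2  d→4  [3 exit(s)]
  2: ∅  [STUCK]
  4: a→4  c→0  [2 exit(s)]
Path to 2: c

Answer: DEADLOCK at state 2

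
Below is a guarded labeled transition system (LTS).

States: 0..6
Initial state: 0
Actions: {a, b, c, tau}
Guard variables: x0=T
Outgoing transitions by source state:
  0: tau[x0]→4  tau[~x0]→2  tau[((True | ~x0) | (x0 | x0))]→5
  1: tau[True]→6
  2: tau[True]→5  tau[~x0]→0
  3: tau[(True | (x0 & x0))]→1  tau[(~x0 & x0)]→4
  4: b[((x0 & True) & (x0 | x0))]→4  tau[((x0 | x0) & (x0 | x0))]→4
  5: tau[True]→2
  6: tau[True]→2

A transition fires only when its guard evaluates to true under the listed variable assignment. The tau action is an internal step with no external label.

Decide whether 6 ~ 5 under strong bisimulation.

Answer: BISIMILAR

Trace:
Bisimulation quotient by refinement:
  round 0: {{0,1,2,3,4,5,6}}
  round 1: {{0,1,2,3,5,6},{4}}
  round 2: {{0},{1,2,3,5,6},{4}}
Fixed point at round 3; 3 class(es).
class of 6: {1,2,3,5,6}; class of 5: {1,2,3,5,6}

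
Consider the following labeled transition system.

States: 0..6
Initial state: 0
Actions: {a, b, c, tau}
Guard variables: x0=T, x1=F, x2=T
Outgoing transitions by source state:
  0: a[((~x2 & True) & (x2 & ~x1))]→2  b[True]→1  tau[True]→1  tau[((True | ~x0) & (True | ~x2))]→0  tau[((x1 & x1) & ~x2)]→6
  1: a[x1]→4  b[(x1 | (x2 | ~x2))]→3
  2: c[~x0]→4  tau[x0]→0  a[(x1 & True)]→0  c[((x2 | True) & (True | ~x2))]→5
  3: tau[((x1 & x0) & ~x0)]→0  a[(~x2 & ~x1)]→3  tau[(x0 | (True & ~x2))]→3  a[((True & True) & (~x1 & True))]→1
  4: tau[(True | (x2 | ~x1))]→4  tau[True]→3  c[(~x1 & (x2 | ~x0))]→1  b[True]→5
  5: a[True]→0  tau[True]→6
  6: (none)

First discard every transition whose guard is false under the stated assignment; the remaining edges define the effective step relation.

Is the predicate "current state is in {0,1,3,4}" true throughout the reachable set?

Answer: INVARIANT HOLDS

Working:
Allowed set {0,1,3,4}
R = {0,1,3}
  0: ok
  1: ok
  3: ok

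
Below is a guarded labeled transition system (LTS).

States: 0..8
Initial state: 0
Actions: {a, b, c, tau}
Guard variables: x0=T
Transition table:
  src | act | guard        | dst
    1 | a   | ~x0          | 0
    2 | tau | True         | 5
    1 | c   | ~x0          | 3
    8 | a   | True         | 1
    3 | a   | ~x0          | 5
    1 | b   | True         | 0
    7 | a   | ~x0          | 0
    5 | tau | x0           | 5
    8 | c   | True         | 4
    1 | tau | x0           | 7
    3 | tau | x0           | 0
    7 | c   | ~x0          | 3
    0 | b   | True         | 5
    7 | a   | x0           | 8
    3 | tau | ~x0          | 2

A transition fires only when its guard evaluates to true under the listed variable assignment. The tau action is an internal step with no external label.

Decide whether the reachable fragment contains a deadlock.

R = {0,5}
  0: b→5  [1 out]
  5: tau→5  [1 out]

Answer: DEADLOCK-FREE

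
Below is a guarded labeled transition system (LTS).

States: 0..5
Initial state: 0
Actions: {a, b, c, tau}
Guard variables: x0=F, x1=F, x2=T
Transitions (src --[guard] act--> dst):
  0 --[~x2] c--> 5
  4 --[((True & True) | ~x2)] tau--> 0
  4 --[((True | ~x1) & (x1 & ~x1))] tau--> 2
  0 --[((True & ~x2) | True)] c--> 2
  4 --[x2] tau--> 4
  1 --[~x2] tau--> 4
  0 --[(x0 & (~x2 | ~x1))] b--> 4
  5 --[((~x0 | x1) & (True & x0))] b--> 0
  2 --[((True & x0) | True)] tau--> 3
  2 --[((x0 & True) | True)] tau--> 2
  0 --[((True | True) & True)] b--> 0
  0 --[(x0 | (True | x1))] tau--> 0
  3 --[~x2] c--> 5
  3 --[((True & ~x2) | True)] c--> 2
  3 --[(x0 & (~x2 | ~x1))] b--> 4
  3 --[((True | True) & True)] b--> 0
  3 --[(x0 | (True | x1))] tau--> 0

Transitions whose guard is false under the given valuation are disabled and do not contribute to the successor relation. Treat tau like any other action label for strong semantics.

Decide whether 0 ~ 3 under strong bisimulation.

Answer: BISIMILAR

Working:
Compute ~ classes (split until stable):
  round 0: {{0,1,2,3,4,5}}
  round 1: {{0,3},{1,5},{2,4}}
stable after 2 split(s): 3 block(s)
0∈{0,3}, 3∈{0,3}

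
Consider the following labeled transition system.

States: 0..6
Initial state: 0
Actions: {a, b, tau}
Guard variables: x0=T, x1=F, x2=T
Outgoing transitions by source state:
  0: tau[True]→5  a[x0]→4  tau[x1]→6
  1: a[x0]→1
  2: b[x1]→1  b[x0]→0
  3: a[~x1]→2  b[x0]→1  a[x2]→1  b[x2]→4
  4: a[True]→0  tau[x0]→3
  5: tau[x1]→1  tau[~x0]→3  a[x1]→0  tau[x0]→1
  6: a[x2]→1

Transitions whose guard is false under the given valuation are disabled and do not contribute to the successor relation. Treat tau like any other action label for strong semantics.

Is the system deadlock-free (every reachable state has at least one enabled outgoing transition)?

Reach set: {0,1,2,3,4,5}
  0: a→4  tau→5  [deg 2]
  1: a→1  [deg 1]
  2: b→0  [deg 1]
  3: a→1  a→2  b→1  b→4  [deg 4]
  4: a→0  tau→3  [deg 2]
  5: tau→1  [deg 1]

Answer: DEADLOCK-FREE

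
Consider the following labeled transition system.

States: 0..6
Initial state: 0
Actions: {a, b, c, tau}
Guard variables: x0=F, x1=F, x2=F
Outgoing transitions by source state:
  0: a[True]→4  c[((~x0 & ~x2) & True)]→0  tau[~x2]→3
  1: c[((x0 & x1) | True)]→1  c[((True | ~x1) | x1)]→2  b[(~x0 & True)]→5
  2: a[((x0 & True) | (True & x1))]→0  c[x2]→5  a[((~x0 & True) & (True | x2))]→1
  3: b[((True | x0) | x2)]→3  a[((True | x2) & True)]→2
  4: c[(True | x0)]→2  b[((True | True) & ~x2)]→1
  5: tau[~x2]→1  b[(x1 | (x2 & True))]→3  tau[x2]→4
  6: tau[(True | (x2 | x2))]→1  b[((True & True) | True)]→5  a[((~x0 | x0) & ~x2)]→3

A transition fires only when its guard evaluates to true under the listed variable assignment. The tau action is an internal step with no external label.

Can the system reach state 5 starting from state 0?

Guard filter leaves 15 enabled edge(s).
Layer 0: {0}
Layer 1: {3,4}  now seen {0,3,4}
Layer 2: {1,2}  now seen {0,1,2,3,4}
Layer 3: {5}  now seen {0,1,2,3,4,5}
Reach set: {0,1,2,3,4,5}
witness 5: a·b·b

Answer: REACHABLE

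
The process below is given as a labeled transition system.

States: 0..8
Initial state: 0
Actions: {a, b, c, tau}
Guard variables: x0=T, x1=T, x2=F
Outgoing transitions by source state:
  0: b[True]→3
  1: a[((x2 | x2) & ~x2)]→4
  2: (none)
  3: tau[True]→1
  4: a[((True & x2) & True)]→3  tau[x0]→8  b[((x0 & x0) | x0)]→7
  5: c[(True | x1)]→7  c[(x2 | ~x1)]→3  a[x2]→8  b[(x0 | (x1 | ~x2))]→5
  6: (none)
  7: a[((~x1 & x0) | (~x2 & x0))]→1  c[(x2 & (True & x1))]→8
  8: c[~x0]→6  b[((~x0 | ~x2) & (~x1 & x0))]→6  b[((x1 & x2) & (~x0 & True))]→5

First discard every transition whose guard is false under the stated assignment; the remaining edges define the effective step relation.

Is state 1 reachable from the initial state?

Answer: REACHABLE

Trace:
Guard filter leaves 7 enabled edge(s).
Layer 0: {0}
Layer 1: {3}  total {0,3}
Layer 2: {1}  total {0,1,3}
Reachable = {0,1,3}
Path to 1: b·tau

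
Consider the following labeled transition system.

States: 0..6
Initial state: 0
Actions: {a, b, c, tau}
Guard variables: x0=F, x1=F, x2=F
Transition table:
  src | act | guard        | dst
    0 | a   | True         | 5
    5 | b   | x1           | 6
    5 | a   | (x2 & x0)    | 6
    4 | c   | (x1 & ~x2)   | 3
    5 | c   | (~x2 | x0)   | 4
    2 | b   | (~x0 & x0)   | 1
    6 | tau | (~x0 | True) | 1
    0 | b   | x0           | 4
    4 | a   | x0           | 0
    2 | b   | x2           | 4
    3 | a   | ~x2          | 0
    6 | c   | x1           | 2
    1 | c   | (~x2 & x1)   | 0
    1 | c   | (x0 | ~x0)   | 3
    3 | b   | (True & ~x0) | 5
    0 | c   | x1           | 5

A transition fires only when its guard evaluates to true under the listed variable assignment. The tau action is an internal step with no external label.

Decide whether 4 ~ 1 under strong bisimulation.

Refine partition for ~:
  round 0: {{0,1,2,3,4,5,6}}
  round 1: {{0},{1,5},{2,4},{3},{6}}
  round 2: {{0},{1},{2,4},{3},{5},{6}}
6 equivalence class(es) (converged in 3)
class of 4: {2,4}; class of 1: {1}

Answer: NOT BISIMILAR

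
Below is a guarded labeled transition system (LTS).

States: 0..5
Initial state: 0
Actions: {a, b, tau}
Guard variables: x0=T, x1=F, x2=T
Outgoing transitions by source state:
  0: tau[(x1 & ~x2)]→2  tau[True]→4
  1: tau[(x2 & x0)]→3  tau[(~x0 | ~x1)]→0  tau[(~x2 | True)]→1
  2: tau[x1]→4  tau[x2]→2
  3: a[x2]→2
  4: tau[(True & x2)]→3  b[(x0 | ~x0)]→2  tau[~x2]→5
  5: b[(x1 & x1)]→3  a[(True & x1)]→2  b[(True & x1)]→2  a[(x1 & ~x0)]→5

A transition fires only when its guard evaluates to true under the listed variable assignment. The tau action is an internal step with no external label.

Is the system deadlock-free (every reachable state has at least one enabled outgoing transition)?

Answer: DEADLOCK-FREE

Analysis:
R = {0,2,3,4}
  0: tau→4  [deg 1]
  2: tau→2  [deg 1]
  3: a→2  [deg 1]
  4: b→2  tau→3  [deg 2]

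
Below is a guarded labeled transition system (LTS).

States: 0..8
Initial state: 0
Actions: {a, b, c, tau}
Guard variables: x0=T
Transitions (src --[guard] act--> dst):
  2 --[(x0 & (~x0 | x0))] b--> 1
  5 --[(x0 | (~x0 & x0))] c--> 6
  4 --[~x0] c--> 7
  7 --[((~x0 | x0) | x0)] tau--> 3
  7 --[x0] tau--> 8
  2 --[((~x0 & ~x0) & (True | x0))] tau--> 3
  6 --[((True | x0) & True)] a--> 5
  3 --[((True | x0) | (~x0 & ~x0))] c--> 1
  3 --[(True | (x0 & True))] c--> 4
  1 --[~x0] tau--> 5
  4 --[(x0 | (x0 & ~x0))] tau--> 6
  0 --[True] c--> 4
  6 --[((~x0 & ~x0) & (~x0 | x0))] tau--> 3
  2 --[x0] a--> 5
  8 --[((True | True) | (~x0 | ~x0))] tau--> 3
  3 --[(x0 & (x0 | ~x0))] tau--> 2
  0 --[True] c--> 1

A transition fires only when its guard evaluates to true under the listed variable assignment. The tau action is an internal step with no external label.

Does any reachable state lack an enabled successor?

R = {0,1,4,5,6}
  0: c→1  c→4  [deg 2]
  1: ∅  [no exit]
  4: tau→6  [deg 1]
  5: c→6  [deg 1]
  6: a→5  [deg 1]
witness 1: c

Answer: DEADLOCK at state 1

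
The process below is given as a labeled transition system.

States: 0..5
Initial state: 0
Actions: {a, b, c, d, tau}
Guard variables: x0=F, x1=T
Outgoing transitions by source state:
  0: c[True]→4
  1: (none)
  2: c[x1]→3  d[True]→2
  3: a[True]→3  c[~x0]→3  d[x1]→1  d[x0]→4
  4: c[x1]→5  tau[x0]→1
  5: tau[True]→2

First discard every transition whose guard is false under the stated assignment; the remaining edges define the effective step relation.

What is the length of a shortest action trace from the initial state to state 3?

Answer: 4

Analysis:
BFS to 3:
  L0 = {0}
  L1 = {4}
  L2 = {5}
  L3 = {2}
  L4 = {3}
depth(3)=4, e.g. c·c·tau·c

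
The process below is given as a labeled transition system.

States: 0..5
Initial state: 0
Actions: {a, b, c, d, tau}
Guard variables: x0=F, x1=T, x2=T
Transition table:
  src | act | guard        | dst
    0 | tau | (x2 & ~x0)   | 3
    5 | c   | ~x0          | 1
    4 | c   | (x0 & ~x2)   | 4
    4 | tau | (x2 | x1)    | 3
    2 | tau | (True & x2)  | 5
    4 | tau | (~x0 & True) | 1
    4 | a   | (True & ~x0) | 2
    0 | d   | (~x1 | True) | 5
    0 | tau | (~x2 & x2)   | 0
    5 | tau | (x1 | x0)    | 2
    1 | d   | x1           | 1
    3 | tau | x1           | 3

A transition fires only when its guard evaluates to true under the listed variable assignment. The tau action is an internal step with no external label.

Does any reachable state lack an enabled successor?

Reach set: {0,1,2,3,5}
  0: d→5  tau→3  [2 out]
  1: d→1  [1 out]
  2: tau→5  [1 out]
  3: tau→3  [1 out]
  5: c→1  tau→2  [2 out]

Answer: DEADLOCK-FREE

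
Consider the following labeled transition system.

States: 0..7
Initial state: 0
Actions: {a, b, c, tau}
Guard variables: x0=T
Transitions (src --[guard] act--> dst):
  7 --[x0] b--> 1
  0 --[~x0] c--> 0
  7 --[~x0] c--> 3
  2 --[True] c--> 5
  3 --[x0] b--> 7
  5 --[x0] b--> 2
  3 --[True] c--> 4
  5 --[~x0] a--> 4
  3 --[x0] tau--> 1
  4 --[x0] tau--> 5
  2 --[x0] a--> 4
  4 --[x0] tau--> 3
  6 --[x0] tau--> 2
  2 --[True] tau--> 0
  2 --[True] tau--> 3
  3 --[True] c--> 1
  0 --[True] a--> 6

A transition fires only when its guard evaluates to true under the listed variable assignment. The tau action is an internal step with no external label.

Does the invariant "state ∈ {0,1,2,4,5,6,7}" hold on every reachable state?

Inv-set: {0,1,2,4,5,6,7}
Reachable = {0,1,2,3,4,5,6,7}
  0: ✓
  1: ✓
  2: ✓
  3: ✗ unsafe
  4: ✓
  5: ✓
  6: ✓
  7: ✓
witness against invariant: a·tau·tau → 3

Answer: INVARIANT VIOLATED at state 3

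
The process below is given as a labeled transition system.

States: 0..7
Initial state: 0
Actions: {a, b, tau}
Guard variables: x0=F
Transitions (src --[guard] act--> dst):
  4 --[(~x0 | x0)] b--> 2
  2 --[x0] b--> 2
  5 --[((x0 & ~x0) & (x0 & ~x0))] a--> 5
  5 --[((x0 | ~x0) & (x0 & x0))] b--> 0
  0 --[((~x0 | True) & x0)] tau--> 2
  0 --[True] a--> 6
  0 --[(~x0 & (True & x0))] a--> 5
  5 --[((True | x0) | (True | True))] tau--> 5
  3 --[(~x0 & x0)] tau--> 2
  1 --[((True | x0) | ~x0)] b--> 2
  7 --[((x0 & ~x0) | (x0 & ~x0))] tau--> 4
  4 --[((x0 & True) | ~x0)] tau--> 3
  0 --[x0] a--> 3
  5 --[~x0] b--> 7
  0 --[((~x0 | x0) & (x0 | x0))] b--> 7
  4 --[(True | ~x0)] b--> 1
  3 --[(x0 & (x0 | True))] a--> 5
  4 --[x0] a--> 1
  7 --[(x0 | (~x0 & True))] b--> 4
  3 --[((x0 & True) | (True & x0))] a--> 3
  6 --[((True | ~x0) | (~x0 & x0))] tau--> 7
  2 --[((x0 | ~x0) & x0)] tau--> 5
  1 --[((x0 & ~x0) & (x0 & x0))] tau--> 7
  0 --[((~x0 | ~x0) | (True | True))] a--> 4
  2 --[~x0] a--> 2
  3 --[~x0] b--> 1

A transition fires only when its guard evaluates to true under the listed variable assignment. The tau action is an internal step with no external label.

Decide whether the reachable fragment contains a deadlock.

Reach set: {0,1,2,3,4,6,7}
  0: a→4  a→6  [deg 2]
  1: b→2  [deg 1]
  2: a→2  [deg 1]
  3: b→1  [deg 1]
  4: b→1  b→2  tau→3  [deg 3]
  6: tau→7  [deg 1]
  7: b→4  [deg 1]

Answer: DEADLOCK-FREE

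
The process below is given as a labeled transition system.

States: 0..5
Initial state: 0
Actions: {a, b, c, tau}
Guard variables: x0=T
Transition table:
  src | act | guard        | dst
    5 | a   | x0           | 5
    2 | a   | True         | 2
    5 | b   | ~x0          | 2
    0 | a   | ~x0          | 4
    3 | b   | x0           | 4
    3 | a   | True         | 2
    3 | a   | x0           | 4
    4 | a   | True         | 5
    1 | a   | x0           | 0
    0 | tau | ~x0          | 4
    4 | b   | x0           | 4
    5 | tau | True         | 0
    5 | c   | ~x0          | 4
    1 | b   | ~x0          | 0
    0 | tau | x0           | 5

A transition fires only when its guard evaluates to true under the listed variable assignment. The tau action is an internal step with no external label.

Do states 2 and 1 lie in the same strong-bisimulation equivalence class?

Refine partition for ~:
  P[0] = {{0,1,2,3,4,5}}
  P[1] = {{0},{1,2},{3,4},{5}}
  P[2] = {{0},{1},{2},{3},{4},{5}}
6 equivalence class(es) (converged in 3)
2∈{2}, 1∈{1}

Answer: NOT BISIMILAR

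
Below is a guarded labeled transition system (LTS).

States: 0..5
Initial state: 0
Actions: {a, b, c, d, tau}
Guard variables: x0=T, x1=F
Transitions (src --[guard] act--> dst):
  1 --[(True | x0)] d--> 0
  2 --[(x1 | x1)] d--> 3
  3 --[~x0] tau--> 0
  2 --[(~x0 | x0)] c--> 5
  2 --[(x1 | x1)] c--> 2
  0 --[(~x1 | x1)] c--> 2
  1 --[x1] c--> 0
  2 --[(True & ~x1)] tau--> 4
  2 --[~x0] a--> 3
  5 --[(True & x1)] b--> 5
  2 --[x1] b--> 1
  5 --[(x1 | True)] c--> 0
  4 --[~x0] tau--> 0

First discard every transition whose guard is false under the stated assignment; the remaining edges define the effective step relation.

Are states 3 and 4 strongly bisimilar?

Answer: BISIMILAR

Trace:
Refine partition for ~:
  π0 = {{0,1,2,3,4,5}}
  π1 = {{0,5},{1},{2},{3,4}}
  π2 = {{0},{1},{2},{3,4},{5}}
Fixed point at round 3; 5 class(es).
3∈{3,4}, 4∈{3,4}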